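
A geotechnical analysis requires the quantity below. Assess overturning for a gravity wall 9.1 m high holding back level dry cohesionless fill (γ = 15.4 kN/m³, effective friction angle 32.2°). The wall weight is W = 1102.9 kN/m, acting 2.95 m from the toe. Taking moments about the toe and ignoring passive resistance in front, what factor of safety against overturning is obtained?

K_a = tan²(45° − 32.2°/2) = 0.3047.
P_a = ½K_aγH² = 0.5×0.3047×15.4×9.1² = 194.3 kN/m, acting at H/3 = 3.033 m above the base.
Overturning moment M_o = P_a × H/3 = 194.3 × 3.033 = 589.4.
Resisting moment M_r = W × 2.95 = 1102.9 × 2.95 = 3254.
FS_overturning = M_r/M_o = 3254/589.4 = 5.520.

5.52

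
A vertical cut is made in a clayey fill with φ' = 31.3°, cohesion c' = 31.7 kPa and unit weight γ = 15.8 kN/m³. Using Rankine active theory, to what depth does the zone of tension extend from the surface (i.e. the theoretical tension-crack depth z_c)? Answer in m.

7.14 m

K_a = tan²(45° − 31.3°/2) = 0.3162; √K_a = 0.5623.
The active pressure is zero where K_a γ z = 2c√K_a, so z_c = 2c/(γ√K_a) = 2×31.7/(15.8×0.5623) = 7.136 m.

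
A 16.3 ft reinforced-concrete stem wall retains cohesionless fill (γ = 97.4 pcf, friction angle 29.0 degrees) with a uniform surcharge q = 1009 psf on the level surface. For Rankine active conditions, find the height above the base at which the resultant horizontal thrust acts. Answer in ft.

6.95 ft

K_a = 0.3470.
Triangular part P₁ = ½K_aγH² = 4490 at H/3 = 5.433 ft; rectangular part P₂ = K_a q H = 5707 at H/2 = 8.150 ft.
ȳ = (P₁·5.433 + P₂·8.150)/(P₁+P₂) = 6.954 ft.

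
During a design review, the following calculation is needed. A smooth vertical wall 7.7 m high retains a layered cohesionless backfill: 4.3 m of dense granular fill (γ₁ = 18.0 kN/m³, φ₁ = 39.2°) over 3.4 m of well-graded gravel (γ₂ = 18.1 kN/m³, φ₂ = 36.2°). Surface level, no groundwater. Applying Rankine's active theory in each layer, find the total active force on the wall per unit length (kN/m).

K_a1 = tan²(45°−39.2°/2) = 0.2255; K_a2 = tan²(45°−36.2°/2) = 0.2574.
Layer 1: σ at base = K_a1 γ₁ h₁ = 17.45 kPa; P₁ = ½×17.45×4.3 = 37.52.
Layer 2: σ_v at top = γ₁h₁ = 77.40; σ_h top = K_a2×77.40 = 19.92; σ_h base = K_a2×(77.40+18.1×3.4) = 35.76.
P₂ = ½(19.92+35.76)×3.4 = 94.66. Total P_a = 37.52+94.66 = 132.2 kN/m.

132 kN/m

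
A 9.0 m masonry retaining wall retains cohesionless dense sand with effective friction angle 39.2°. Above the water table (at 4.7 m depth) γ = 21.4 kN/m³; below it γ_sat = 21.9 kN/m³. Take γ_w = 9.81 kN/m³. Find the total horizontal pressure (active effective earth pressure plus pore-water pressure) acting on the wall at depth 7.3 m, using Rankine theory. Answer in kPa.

K_a = (1 − sin φ)/(1 + sin φ) = 0.2255.
γ' = 21.9 − 9.81 = 12.09 kN/m³.
Effective vertical stress at 7.3 m: σ'_v = 21.4×4.7 + 12.09×2.60 = 132.0 kPa.
σ'_h = K_a σ'_v = 0.2255 × 132.0 = 29.76 kPa; u = γ_w × 2.60 = 25.51 kPa.
Total σ_h = 29.76 + 25.51 = 55.27 kPa.

55.3 kPa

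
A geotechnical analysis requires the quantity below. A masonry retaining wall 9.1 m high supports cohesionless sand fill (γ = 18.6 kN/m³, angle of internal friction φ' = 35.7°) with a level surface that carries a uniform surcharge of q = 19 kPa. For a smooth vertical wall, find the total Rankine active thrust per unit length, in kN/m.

K_a = tan²(45° − φ/2) = 0.2630.
Soil triangle: ½ K_a γ H² = 0.5×0.2630×18.6×9.1² = 202.5 kN/m.
Surcharge rectangle: K_a q H = 0.2630×19×9.1 = 45.47 kN/m.
Total = 202.5 + 45.47 = 248.0 kN/m.

248 kN/m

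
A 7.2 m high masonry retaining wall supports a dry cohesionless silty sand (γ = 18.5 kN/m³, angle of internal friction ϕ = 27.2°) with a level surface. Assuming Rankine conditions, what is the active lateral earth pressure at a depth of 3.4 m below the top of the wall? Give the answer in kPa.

K_a = (1 − sin φ)/(1 + sin φ) = 0.3726.
σ_h = K_a γ z = 0.3726 × 18.5 × 3.4 = 23.44 kPa.

23.4 kPa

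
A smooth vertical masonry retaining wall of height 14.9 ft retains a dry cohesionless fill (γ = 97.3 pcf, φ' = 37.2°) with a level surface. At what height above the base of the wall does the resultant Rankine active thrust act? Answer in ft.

4.97 ft

K_a = 0.2464.
The pressure distribution is triangular, so the resultant acts at H/3 above the base = 14.9/3 = 4.967 ft.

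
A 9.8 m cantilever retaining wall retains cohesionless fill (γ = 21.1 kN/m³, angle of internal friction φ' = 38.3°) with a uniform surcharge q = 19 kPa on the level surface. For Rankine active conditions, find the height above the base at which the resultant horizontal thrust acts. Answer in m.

3.52 m

K_a = 0.2347.
Triangular part P₁ = ½K_aγH² = 237.8 at H/3 = 3.267 m; rectangular part P₂ = K_a q H = 43.71 at H/2 = 4.900 m.
ȳ = (P₁·3.267 + P₂·4.900)/(P₁+P₂) = 3.520 m.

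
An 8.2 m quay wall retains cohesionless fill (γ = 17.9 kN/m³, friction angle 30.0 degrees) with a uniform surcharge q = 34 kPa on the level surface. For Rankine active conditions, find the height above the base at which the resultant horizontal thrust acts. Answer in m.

3.17 m

K_a = 0.3333.
Triangular part P₁ = ½K_aγH² = 200.6 at H/3 = 2.733 m; rectangular part P₂ = K_a q H = 92.93 at H/2 = 4.100 m.
ȳ = (P₁·2.733 + P₂·4.100)/(P₁+P₂) = 3.166 m.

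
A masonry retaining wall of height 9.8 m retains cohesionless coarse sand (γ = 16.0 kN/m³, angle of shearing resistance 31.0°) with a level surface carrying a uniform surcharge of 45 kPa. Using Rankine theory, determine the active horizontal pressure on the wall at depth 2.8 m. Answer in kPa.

K_a = (1 − sin φ)/(1 + sin φ) = 0.3201.
σ_v = γz + q = 16.0 × 2.8 + 45 = 89.80 kPa.
σ_h = K_a σ_v = 0.3201 × 89.80 = 28.74 kPa.

28.7 kPa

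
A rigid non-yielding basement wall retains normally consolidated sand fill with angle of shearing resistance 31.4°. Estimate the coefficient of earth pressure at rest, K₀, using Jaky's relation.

0.479

K₀ = 1 − sin φ' = 1 − sin 31.4° = 0.4790.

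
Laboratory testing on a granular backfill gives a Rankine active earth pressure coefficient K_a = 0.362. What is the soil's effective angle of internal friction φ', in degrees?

K_a = tan²(45° − φ/2) ⇒ 45° − φ/2 = arctan(√0.362) = 31.03°.
φ = 2(45° − 31.03°) = 27.93°.

27.9°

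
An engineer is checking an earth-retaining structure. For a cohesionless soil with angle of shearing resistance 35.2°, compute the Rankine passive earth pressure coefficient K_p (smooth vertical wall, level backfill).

3.72

K_p = (1 + sin φ)/(1 − sin φ) = tan²(45° + 35.2°/2) = 3.722.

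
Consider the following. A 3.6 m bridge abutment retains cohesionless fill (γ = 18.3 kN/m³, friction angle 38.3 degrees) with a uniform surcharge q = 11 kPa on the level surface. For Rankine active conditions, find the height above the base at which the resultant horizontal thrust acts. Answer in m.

1.35 m

K_a = 0.2347.
Triangular part P₁ = ½K_aγH² = 27.84 at H/3 = 1.200 m; rectangular part P₂ = K_a q H = 9.296 at H/2 = 1.800 m.
ȳ = (P₁·1.200 + P₂·1.800)/(P₁+P₂) = 1.350 m.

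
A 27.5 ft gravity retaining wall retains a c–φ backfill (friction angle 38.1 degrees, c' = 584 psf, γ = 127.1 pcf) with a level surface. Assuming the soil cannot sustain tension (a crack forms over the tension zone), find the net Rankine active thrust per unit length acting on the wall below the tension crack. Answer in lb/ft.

K_a = 0.2368; √K_a = 0.4867.
Tension-crack depth z_c = 2c/(γ√K_a) = 2×584/(127.1×0.4867) = 18.88 ft.
σ_a at base = K_a γ H − 2c√K_a = 0.2368×127.1×27.5 − 2×584×0.4867 = 259.4 psf.
P_a = ½ × 259.4 × (H − z_c) = 0.5×259.4×8.617 = 1117 lb/ft.

1120 lb/ft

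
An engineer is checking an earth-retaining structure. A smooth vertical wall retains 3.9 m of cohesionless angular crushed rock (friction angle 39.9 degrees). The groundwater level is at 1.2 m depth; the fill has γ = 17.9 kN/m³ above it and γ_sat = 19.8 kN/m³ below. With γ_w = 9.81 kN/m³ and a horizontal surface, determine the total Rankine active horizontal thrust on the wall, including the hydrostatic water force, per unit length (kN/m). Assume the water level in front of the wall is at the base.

K_a = tan²(45° − φ/2) = 0.2184.
γ' = 19.8 − 9.81 = 9.990 kN/m³. Depth below WT = 2.7 m.
σ'_h at WT = K_a γ d_w = 4.692 kPa; at base = 4.692 + K_a γ' × 2.7 = 10.58 kPa.
P₁ (0–1.2 m) = ½×4.692×1.2 = 2.815. P₂ (1.2–3.9 m) = ½(4.692+10.58)×2.7 = 20.62.
P_w = ½ γ_w h₂² = 0.5×9.81×2.7² = 35.76. Total = 2.815+20.62+35.76 = 59.20 kN/m.

59.2 kN/m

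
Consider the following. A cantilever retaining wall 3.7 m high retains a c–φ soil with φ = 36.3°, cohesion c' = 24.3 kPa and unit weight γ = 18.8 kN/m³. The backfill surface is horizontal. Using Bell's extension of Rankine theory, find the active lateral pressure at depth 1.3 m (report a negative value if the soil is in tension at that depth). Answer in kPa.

K_a = (1 − sin φ)/(1 + sin φ) = 0.2563.
σ_a = K_a γ z − 2c√K_a = 0.2563×18.8×1.3 − 2×24.3×0.5062 = -18.34 kPa.

-18.3 kPa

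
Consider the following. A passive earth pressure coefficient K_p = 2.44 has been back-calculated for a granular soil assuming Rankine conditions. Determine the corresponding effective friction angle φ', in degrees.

24.7°

K_p = (1+sin φ)/(1−sin φ) ⇒ sin φ = (K_p − 1)/(K_p + 1) = 0.4186.
φ = arcsin(0.4186) = 24.75°.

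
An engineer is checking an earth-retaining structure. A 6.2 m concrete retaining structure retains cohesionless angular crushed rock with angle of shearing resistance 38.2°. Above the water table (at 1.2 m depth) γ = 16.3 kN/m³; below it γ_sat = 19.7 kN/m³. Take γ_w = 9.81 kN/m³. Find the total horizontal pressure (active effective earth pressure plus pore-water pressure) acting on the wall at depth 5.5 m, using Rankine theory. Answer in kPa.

K_a = (1 − sin φ)/(1 + sin φ) = 0.2358.
γ' = 19.7 − 9.81 = 9.890 kN/m³.
Effective vertical stress at 5.5 m: σ'_v = 16.3×1.2 + 9.890×4.30 = 62.09 kPa.
σ'_h = K_a σ'_v = 0.2358 × 62.09 = 14.64 kPa; u = γ_w × 4.30 = 42.18 kPa.
Total σ_h = 14.64 + 42.18 = 56.82 kPa.

56.8 kPa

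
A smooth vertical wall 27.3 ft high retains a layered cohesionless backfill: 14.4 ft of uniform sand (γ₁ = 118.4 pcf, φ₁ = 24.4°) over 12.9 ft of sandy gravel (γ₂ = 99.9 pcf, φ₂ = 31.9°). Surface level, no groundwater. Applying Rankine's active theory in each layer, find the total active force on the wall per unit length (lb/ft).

K_a1 = tan²(45°−24.4°/2) = 0.4153; K_a2 = tan²(45°−31.9°/2) = 0.3085.
Layer 1: σ at base = K_a1 γ₁ h₁ = 708.1 psf; P₁ = ½×708.1×14.4 = 5098.
Layer 2: σ_v at top = γ₁h₁ = 1705; σ_h top = K_a2×1705 = 526.0; σ_h base = K_a2×(1705+99.9×12.9) = 923.6.
P₂ = ½(526.0+923.6)×12.9 = 9350. Total P_a = 5098+9350 = 14450 lb/ft.

14400 lb/ft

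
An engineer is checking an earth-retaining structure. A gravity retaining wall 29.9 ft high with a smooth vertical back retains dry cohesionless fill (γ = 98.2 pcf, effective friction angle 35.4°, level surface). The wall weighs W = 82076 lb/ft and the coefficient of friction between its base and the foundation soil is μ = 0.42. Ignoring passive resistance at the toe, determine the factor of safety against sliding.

2.95

K_a = tan²(45° − 35.4°/2) = 0.2664.
P_a = ½K_aγH² = 0.5×0.2664×98.2×29.9² = 11690 lb/ft, acting at H/3 = 9.967 ft above the base.
FS_sliding = μW / P_a = 0.42×82076 / 11690 = 2.948.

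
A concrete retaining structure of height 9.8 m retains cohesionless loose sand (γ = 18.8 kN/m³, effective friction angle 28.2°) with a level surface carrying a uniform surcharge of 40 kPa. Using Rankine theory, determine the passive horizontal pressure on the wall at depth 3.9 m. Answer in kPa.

K_p = (1 + sin φ)/(1 − sin φ) = 2.792.
σ_v = γz + q = 18.8 × 3.9 + 40 = 113.3 kPa.
σ_h = K_p σ_v = 2.792 × 113.3 = 316.4 kPa.

316 kPa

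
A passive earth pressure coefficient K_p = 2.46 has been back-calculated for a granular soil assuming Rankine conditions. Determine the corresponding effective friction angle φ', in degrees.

25.0°

K_p = (1+sin φ)/(1−sin φ) ⇒ sin φ = (K_p − 1)/(K_p + 1) = 0.4220.
φ = arcsin(0.4220) = 24.96°.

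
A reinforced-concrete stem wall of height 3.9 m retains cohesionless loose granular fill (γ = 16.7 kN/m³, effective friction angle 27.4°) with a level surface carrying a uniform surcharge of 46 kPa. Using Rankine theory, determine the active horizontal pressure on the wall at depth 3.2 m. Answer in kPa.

36.8 kPa

K_a = (1 − sin φ)/(1 + sin φ) = 0.3697.
σ_v = γz + q = 16.7 × 3.2 + 46 = 99.44 kPa.
σ_h = K_a σ_v = 0.3697 × 99.44 = 36.76 kPa.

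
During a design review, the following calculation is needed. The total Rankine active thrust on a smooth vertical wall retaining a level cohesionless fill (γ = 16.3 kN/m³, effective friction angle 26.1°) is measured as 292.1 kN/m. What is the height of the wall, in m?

9.60 m

K_a = 0.3889. P_a = ½ K_a γ H² ⇒ H = √(2P_a/(K_a γ)).
H = √(2×292.1/(0.3889×16.3)) = 9.599 m.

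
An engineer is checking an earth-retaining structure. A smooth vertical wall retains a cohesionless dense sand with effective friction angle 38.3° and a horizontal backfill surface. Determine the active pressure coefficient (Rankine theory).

0.235

K_a = tan²(45° − φ/2) = tan²(25.85°) = 0.2347.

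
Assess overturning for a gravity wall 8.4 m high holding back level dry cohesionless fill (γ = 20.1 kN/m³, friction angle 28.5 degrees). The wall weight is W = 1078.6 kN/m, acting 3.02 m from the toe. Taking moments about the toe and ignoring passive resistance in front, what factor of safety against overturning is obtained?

4.63

K_a = tan²(45° − 28.5°/2) = 0.3540.
P_a = ½K_aγH² = 0.5×0.3540×20.1×8.4² = 251.0 kN/m, acting at H/3 = 2.800 m above the base.
Overturning moment M_o = P_a × H/3 = 251.0 × 2.800 = 702.8.
Resisting moment M_r = W × 3.02 = 1078.6 × 3.02 = 3257.
FS_overturning = M_r/M_o = 3257/702.8 = 4.635.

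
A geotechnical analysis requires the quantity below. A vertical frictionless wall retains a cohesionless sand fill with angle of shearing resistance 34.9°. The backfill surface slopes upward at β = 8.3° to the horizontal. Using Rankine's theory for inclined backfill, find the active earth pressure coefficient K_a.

K_a = cos β · (cos β − √(cos²β − cos²φ)) / (cos β + √(cos²β − cos²φ)).
cos β = 0.9895, cos φ = 0.8202, √(cos²β − cos²φ) = 0.5536.
K_a = 0.9895 × (0.9895 − 0.5536)/(0.9895 + 0.5536) = 0.2795.

0.280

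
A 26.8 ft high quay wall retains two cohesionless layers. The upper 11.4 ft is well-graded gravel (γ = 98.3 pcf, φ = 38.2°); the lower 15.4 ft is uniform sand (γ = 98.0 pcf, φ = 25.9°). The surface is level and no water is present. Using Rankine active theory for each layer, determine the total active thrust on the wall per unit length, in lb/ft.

12800 lb/ft

K_a1 = tan²(45°−38.2°/2) = 0.2358; K_a2 = tan²(45°−25.9°/2) = 0.3920.
Layer 1: σ at base = K_a1 γ₁ h₁ = 264.2 psf; P₁ = ½×264.2×11.4 = 1506.
Layer 2: σ_v at top = γ₁h₁ = 1121; σ_h top = K_a2×1121 = 439.3; σ_h base = K_a2×(1121+98.0×15.4) = 1031.
P₂ = ½(439.3+1031)×15.4 = 11320. Total P_a = 1506+11320 = 12830 lb/ft.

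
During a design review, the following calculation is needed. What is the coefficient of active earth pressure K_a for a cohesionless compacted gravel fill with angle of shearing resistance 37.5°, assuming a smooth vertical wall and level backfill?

0.243

K_a = (1 − sin φ)/(1 + sin φ) = (1 − sin 37.5°)/(1 + sin 37.5°) = 0.2432.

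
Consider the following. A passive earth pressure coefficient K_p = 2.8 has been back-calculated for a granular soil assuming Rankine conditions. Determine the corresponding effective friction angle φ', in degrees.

28.3°

K_p = (1+sin φ)/(1−sin φ) ⇒ sin φ = (K_p − 1)/(K_p + 1) = 0.4737.
φ = arcsin(0.4737) = 28.27°.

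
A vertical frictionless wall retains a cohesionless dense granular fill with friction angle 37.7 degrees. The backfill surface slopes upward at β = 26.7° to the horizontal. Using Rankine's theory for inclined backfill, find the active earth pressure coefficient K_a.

0.327

K_a = cos β · (cos β − √(cos²β − cos²φ)) / (cos β + √(cos²β − cos²φ)).
cos β = 0.8934, cos φ = 0.7912, √(cos²β − cos²φ) = 0.4148.
K_a = 0.8934 × (0.8934 − 0.4148)/(0.8934 + 0.4148) = 0.3268.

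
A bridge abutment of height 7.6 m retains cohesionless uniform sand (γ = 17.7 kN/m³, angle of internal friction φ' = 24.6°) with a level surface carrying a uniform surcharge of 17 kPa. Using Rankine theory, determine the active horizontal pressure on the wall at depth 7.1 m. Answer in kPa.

K_a = (1 − sin φ)/(1 + sin φ) = 0.4121.
σ_v = γz + q = 17.7 × 7.1 + 17 = 142.7 kPa.
σ_h = K_a σ_v = 0.4121 × 142.7 = 58.80 kPa.

58.8 kPa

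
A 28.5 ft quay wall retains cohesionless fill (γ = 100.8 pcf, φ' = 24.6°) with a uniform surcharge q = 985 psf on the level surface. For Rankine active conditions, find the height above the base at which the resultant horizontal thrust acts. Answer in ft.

11.4 ft

K_a = 0.4121.
Triangular part P₁ = ½K_aγH² = 16870 at H/3 = 9.500 ft; rectangular part P₂ = K_a q H = 11570 at H/2 = 14.25 ft.
ȳ = (P₁·9.500 + P₂·14.25)/(P₁+P₂) = 11.43 ft.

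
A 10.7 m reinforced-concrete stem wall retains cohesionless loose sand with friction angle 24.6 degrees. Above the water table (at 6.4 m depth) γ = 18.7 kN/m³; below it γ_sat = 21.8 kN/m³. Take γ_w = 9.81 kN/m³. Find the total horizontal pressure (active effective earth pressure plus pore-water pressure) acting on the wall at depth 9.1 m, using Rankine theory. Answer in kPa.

89.2 kPa

K_a = (1 − sin φ)/(1 + sin φ) = 0.4121.
γ' = 21.8 − 9.81 = 11.99 kN/m³.
Effective vertical stress at 9.1 m: σ'_v = 18.7×6.4 + 11.99×2.70 = 152.1 kPa.
σ'_h = K_a σ'_v = 0.4121 × 152.1 = 62.67 kPa; u = γ_w × 2.70 = 26.49 kPa.
Total σ_h = 62.67 + 26.49 = 89.16 kPa.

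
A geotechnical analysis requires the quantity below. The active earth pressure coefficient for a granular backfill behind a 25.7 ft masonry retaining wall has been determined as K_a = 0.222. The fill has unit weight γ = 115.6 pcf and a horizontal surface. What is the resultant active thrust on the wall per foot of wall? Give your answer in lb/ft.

P = ½ K_a γ H² = 0.5 × 0.222 × 115.6 × 25.7² = 8475 lb/ft.

8480 lb/ft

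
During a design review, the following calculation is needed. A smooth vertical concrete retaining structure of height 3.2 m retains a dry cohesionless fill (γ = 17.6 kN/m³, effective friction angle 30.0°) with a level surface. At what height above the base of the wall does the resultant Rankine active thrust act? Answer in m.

K_a = 0.3333.
The pressure distribution is triangular, so the resultant acts at H/3 above the base = 3.2/3 = 1.067 m.

1.07 m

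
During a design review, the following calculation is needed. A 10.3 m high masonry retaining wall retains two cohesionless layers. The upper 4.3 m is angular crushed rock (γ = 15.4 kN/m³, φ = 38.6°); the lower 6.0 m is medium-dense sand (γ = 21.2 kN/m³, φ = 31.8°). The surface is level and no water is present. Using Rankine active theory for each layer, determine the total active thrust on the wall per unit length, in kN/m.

K_a1 = tan²(45°−38.6°/2) = 0.2316; K_a2 = tan²(45°−31.8°/2) = 0.3098.
Layer 1: σ at base = K_a1 γ₁ h₁ = 15.34 kPa; P₁ = ½×15.34×4.3 = 32.98.
Layer 2: σ_v at top = γ₁h₁ = 66.22; σ_h top = K_a2×66.22 = 20.51; σ_h base = K_a2×(66.22+21.2×6.0) = 59.92.
P₂ = ½(20.51+59.92)×6.0 = 241.3. Total P_a = 32.98+241.3 = 274.3 kN/m.

274 kN/m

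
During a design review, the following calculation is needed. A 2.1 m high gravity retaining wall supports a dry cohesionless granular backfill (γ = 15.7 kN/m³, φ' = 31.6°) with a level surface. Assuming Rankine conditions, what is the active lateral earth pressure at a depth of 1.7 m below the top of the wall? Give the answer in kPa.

8.34 kPa

K_a = (1 − sin φ)/(1 + sin φ) = 0.3123.
σ_h = K_a γ z = 0.3123 × 15.7 × 1.7 = 8.337 kPa.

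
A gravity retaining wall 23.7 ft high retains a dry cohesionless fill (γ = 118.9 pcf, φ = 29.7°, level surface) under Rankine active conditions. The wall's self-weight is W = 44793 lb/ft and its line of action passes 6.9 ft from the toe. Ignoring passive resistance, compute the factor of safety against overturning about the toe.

3.47

K_a = tan²(45° − 29.7°/2) = 0.3374.
P_a = ½K_aγH² = 0.5×0.3374×118.9×23.7² = 11270 lb/ft, acting at H/3 = 7.900 ft above the base.
Overturning moment M_o = P_a × H/3 = 11270 × 7.900 = 89000.
Resisting moment M_r = W × 6.9 = 44793 × 6.9 = 309100.
FS_overturning = M_r/M_o = 309100/89000 = 3.473.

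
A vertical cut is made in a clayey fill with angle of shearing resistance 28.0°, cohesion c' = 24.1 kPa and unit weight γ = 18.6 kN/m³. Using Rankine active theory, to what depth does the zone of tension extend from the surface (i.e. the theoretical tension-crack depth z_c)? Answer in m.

K_a = tan²(45° − 28.0°/2) = 0.3610; √K_a = 0.6009.
The active pressure is zero where K_a γ z = 2c√K_a, so z_c = 2c/(γ√K_a) = 2×24.1/(18.6×0.6009) = 4.313 m.

4.31 m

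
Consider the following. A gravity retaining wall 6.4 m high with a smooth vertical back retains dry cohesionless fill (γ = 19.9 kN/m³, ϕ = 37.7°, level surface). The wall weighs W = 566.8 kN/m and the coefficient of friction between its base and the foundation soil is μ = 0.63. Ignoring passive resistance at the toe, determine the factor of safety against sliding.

K_a = tan²(45° − 37.7°/2) = 0.2411.
P_a = ½K_aγH² = 0.5×0.2411×19.9×6.4² = 98.24 kN/m, acting at H/3 = 2.133 m above the base.
FS_sliding = μW / P_a = 0.63×566.8 / 98.24 = 3.635.

3.63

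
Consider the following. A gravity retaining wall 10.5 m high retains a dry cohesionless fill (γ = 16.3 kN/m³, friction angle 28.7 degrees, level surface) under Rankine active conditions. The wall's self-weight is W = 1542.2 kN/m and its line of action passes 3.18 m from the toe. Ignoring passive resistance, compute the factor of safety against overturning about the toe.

K_a = tan²(45° − 28.7°/2) = 0.3511.
P_a = ½K_aγH² = 0.5×0.3511×16.3×10.5² = 315.5 kN/m, acting at H/3 = 3.500 m above the base.
Overturning moment M_o = P_a × H/3 = 315.5 × 3.500 = 1104.
Resisting moment M_r = W × 3.18 = 1542.2 × 3.18 = 4904.
FS_overturning = M_r/M_o = 4904/1104 = 4.441.

4.44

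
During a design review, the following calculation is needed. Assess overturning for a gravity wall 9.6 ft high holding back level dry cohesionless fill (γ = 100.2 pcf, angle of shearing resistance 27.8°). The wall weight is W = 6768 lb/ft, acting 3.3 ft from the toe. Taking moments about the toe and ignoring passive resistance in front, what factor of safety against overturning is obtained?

K_a = tan²(45° − 27.8°/2) = 0.3639.
P_a = ½K_aγH² = 0.5×0.3639×100.2×9.6² = 1680 lb/ft, acting at H/3 = 3.200 ft above the base.
Overturning moment M_o = P_a × H/3 = 1680 × 3.200 = 5377.
Resisting moment M_r = W × 3.3 = 6768 × 3.3 = 22330.
FS_overturning = M_r/M_o = 22330/5377 = 4.154.

4.15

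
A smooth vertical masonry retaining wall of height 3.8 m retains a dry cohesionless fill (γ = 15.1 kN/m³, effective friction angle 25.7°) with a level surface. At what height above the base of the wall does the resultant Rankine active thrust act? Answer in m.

1.27 m

K_a = 0.3950.
The pressure distribution is triangular, so the resultant acts at H/3 above the base = 3.8/3 = 1.267 m.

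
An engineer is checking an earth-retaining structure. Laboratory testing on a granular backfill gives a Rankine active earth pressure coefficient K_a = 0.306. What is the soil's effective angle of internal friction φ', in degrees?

K_a = tan²(45° − φ/2) ⇒ 45° − φ/2 = arctan(√0.306) = 28.95°.
φ = 2(45° − 28.95°) = 32.10°.

32.1°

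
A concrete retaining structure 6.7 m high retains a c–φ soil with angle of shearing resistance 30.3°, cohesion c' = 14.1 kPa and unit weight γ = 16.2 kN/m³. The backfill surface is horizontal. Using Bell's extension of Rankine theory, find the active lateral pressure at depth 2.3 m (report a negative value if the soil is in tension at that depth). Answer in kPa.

K_a = (1 − sin φ)/(1 + sin φ) = 0.3293.
σ_a = K_a γ z − 2c√K_a = 0.3293×16.2×2.3 − 2×14.1×0.5739 = -3.912 kPa.

-3.91 kPa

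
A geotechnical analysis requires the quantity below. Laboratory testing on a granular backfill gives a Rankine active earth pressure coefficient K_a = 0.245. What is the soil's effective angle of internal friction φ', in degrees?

K_a = tan²(45° − φ/2) ⇒ 45° − φ/2 = arctan(√0.245) = 26.33°.
φ = 2(45° − 26.33°) = 37.33°.

37.3°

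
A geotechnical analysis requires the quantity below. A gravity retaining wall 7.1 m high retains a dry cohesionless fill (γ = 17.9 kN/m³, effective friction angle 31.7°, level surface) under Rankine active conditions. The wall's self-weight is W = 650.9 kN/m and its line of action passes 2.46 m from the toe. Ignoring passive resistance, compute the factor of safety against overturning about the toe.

4.82

K_a = tan²(45° − 31.7°/2) = 0.3111.
P_a = ½K_aγH² = 0.5×0.3111×17.9×7.1² = 140.3 kN/m, acting at H/3 = 2.367 m above the base.
Overturning moment M_o = P_a × H/3 = 140.3 × 2.367 = 332.2.
Resisting moment M_r = W × 2.46 = 650.9 × 2.46 = 1601.
FS_overturning = M_r/M_o = 1601/332.2 = 4.821.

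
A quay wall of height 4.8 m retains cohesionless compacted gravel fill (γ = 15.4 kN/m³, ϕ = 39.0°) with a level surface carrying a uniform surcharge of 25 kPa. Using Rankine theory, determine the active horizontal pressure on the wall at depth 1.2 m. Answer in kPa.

K_a = (1 − sin φ)/(1 + sin φ) = 0.2275.
σ_v = γz + q = 15.4 × 1.2 + 25 = 43.48 kPa.
σ_h = K_a σ_v = 0.2275 × 43.48 = 9.892 kPa.

9.89 kPa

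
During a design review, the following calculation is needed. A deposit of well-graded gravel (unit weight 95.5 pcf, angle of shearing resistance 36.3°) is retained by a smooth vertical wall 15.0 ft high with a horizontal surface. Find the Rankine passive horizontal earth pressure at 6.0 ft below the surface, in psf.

2240 psf

K_p = (1 + sin φ)/(1 − sin φ) = 3.902.
σ_h = K_p γ z = 3.902 × 95.5 × 6.0 = 2236 psf.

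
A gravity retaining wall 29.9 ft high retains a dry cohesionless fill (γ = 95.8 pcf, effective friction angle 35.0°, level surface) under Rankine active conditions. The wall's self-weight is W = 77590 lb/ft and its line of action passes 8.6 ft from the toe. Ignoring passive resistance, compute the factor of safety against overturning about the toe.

K_a = tan²(45° − 35.0°/2) = 0.2710.
P_a = ½K_aγH² = 0.5×0.2710×95.8×29.9² = 11600 lb/ft, acting at H/3 = 9.967 ft above the base.
Overturning moment M_o = P_a × H/3 = 11600 × 9.967 = 115700.
Resisting moment M_r = W × 8.6 = 77590 × 8.6 = 667300.
FS_overturning = M_r/M_o = 667300/115700 = 5.769.

5.77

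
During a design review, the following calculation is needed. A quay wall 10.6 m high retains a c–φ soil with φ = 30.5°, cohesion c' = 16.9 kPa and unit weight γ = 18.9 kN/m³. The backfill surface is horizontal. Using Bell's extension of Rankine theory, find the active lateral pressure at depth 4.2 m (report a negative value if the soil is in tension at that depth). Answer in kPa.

K_a = (1 − sin φ)/(1 + sin φ) = 0.3267.
σ_a = K_a γ z − 2c√K_a = 0.3267×18.9×4.2 − 2×16.9×0.5715 = 6.612 kPa.

6.61 kPa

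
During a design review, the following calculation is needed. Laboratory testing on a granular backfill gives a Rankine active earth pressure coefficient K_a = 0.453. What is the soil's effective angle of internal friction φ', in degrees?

22.1°

K_a = tan²(45° − φ/2) ⇒ 45° − φ/2 = arctan(√0.453) = 33.94°.
φ = 2(45° − 33.94°) = 22.11°.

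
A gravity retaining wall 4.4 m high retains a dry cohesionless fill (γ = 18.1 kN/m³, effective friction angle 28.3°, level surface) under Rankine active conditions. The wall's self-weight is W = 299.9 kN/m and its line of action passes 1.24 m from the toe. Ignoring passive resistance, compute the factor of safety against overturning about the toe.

4.06

K_a = tan²(45° − 28.3°/2) = 0.3568.
P_a = ½K_aγH² = 0.5×0.3568×18.1×4.4² = 62.51 kN/m, acting at H/3 = 1.467 m above the base.
Overturning moment M_o = P_a × H/3 = 62.51 × 1.467 = 91.68.
Resisting moment M_r = W × 1.24 = 299.9 × 1.24 = 371.9.
FS_overturning = M_r/M_o = 371.9/91.68 = 4.056.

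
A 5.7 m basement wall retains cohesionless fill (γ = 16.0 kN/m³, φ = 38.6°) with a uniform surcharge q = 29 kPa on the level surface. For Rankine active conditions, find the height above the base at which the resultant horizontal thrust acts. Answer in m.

K_a = 0.2316.
Triangular part P₁ = ½K_aγH² = 60.20 at H/3 = 1.900 m; rectangular part P₂ = K_a q H = 38.29 at H/2 = 2.850 m.
ȳ = (P₁·1.900 + P₂·2.850)/(P₁+P₂) = 2.269 m.

2.27 m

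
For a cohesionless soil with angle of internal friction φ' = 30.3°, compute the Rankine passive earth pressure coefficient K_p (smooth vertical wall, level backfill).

3.04

K_p = (1 + sin φ)/(1 − sin φ) = tan²(45° + 30.3°/2) = 3.037.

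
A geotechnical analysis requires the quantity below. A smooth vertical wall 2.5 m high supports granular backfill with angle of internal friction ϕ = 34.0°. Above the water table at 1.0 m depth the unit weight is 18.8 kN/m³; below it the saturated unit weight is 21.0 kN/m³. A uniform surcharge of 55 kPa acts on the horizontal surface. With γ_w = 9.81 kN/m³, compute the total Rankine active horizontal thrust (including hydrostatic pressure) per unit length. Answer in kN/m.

K_a = tan²(45° − φ/2) = 0.2827.
γ' = 21.0 − 9.81 = 11.19 kN/m³. h₂ = H − d_w = 1.5 m.
σ'_h: at surface K_a·q = 15.55; at WT K_a(q+γd_w) = 20.86; at base K_a(q+γd_w+γ'h₂) = 25.61 kPa.
P₁ = ½(15.55+20.86)×1.0 = 18.21; P₂ = ½(20.86+25.61)×1.5 = 34.86; P_w = ½γ_w h₂² = 11.04.
Total = 18.21+34.86+11.04 = 64.10 kN/m.

64.1 kN/m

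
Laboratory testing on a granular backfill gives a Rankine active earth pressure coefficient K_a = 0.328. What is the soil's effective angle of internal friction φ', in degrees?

K_a = tan²(45° − φ/2) ⇒ 45° − φ/2 = arctan(√0.328) = 29.80°.
φ = 2(45° − 29.80°) = 30.40°.

30.4°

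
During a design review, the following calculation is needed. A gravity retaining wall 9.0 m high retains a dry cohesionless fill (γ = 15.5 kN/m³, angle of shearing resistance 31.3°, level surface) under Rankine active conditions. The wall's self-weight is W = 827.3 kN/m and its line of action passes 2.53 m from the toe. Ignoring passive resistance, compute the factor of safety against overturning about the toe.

3.51

K_a = tan²(45° − 31.3°/2) = 0.3162.
P_a = ½K_aγH² = 0.5×0.3162×15.5×9.0² = 198.5 kN/m, acting at H/3 = 3.000 m above the base.
Overturning moment M_o = P_a × H/3 = 198.5 × 3.000 = 595.5.
Resisting moment M_r = W × 2.53 = 827.3 × 2.53 = 2093.
FS_overturning = M_r/M_o = 2093/595.5 = 3.515.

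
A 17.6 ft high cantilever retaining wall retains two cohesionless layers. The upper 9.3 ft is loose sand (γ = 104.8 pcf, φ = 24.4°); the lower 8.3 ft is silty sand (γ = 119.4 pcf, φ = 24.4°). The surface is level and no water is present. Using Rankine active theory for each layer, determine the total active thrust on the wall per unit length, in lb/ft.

K_a1 = tan²(45°−24.4°/2) = 0.4153; K_a2 = tan²(45°−24.4°/2) = 0.4153.
Layer 1: σ at base = K_a1 γ₁ h₁ = 404.8 psf; P₁ = ½×404.8×9.3 = 1882.
Layer 2: σ_v at top = γ₁h₁ = 974.6; σ_h top = K_a2×974.6 = 404.8; σ_h base = K_a2×(974.6+119.4×8.3) = 816.4.
P₂ = ½(404.8+816.4)×8.3 = 5068. Total P_a = 1882+5068 = 6950 lb/ft.

6950 lb/ft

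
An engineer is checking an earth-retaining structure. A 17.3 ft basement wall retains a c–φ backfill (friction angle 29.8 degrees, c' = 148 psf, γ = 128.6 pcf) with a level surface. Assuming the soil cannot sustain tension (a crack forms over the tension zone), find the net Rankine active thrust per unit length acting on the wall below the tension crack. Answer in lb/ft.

K_a = 0.3360; √K_a = 0.5797.
Tension-crack depth z_c = 2c/(γ√K_a) = 2×148/(128.6×0.5797) = 3.971 ft.
σ_a at base = K_a γ H − 2c√K_a = 0.3360×128.6×17.3 − 2×148×0.5797 = 576.0 psf.
P_a = ½ × 576.0 × (H − z_c) = 0.5×576.0×13.33 = 3839 lb/ft.

3840 lb/ft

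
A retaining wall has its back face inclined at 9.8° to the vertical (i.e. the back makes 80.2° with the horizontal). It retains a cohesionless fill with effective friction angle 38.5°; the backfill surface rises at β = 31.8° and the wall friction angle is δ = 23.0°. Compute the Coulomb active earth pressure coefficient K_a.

0.508

K_a = sin²(α+φ) / [sin²α · sin(α−δ) · (1 + √{sin(φ+δ)sin(φ−β) / (sin(α−δ)sin(α+β))})²].
With α = 80.2°, φ = 38.5°, δ = 23.0°, β = 31.8°: K_a = 0.5076.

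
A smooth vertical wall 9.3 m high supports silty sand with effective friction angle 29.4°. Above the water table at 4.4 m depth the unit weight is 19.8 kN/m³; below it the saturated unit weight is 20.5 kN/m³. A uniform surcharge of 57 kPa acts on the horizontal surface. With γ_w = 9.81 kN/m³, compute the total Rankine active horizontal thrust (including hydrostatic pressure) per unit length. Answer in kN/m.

K_a = tan²(45° − φ/2) = 0.3415.
γ' = 20.5 − 9.81 = 10.69 kN/m³. h₂ = H − d_w = 4.9 m.
σ'_h: at surface K_a·q = 19.46; at WT K_a(q+γd_w) = 49.21; at base K_a(q+γd_w+γ'h₂) = 67.10 kPa.
P₁ = ½(19.46+49.21)×4.4 = 151.1; P₂ = ½(49.21+67.10)×4.9 = 285.0; P_w = ½γ_w h₂² = 117.8.
Total = 151.1+285.0+117.8 = 553.8 kN/m.

554 kN/m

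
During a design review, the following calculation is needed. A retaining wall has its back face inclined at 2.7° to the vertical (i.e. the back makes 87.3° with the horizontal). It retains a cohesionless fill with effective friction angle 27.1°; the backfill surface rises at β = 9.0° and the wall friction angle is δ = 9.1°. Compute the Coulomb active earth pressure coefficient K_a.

0.413

K_a = sin²(α+φ) / [sin²α · sin(α−δ) · (1 + √{sin(φ+δ)sin(φ−β) / (sin(α−δ)sin(α+β))})²].
With α = 87.3°, φ = 27.1°, δ = 9.1°, β = 9.0°: K_a = 0.4128.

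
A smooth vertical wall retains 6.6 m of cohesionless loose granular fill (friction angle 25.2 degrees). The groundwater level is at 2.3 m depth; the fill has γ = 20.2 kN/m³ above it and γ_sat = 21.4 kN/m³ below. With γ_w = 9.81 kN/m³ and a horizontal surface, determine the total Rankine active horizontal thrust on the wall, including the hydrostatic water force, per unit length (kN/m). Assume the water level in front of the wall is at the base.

K_a = tan²(45° − φ/2) = 0.4027.
γ' = 21.4 − 9.81 = 11.59 kN/m³. Depth below WT = 4.3 m.
σ'_h at WT = K_a γ d_w = 18.71 kPa; at base = 18.71 + K_a γ' × 4.3 = 38.78 kPa.
P₁ (0–2.3 m) = ½×18.71×2.3 = 21.52. P₂ (2.3–6.6 m) = ½(18.71+38.78)×4.3 = 123.6.
P_w = ½ γ_w h₂² = 0.5×9.81×4.3² = 90.69. Total = 21.52+123.6+90.69 = 235.8 kN/m.

236 kN/m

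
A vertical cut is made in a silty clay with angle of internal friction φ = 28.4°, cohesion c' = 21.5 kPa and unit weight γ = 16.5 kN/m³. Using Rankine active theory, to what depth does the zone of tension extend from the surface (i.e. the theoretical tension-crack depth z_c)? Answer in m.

K_a = tan²(45° − 28.4°/2) = 0.3554; √K_a = 0.5961.
The active pressure is zero where K_a γ z = 2c√K_a, so z_c = 2c/(γ√K_a) = 2×21.5/(16.5×0.5961) = 4.372 m.

4.37 m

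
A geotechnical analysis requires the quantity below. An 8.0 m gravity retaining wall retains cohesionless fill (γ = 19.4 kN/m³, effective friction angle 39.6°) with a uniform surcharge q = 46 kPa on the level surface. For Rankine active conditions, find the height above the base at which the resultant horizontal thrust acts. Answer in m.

3.16 m

K_a = 0.2214.
Triangular part P₁ = ½K_aγH² = 137.5 at H/3 = 2.667 m; rectangular part P₂ = K_a q H = 81.49 at H/2 = 4.000 m.
ȳ = (P₁·2.667 + P₂·4.000)/(P₁+P₂) = 3.163 m.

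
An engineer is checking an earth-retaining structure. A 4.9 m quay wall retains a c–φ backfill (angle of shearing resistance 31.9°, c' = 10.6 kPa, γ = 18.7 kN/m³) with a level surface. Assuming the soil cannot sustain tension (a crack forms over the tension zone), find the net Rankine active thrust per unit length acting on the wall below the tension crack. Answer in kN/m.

23.6 kN/m

K_a = 0.3085; √K_a = 0.5555.
Tension-crack depth z_c = 2c/(γ√K_a) = 2×10.6/(18.7×0.5555) = 2.041 m.
σ_a at base = K_a γ H − 2c√K_a = 0.3085×18.7×4.9 − 2×10.6×0.5555 = 16.49 kPa.
P_a = ½ × 16.49 × (H − z_c) = 0.5×16.49×2.859 = 23.58 kN/m.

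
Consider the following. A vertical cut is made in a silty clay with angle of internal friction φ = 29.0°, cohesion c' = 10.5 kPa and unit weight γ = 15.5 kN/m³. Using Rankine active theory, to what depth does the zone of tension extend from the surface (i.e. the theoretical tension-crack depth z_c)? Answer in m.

2.30 m

K_a = tan²(45° − 29.0°/2) = 0.3470; √K_a = 0.5890.
The active pressure is zero where K_a γ z = 2c√K_a, so z_c = 2c/(γ√K_a) = 2×10.5/(15.5×0.5890) = 2.300 m.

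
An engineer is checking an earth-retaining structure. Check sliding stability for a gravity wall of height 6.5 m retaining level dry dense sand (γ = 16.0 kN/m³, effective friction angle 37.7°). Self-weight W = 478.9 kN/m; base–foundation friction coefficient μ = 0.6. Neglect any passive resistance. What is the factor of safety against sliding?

K_a = tan²(45° − 37.7°/2) = 0.2411.
P_a = ½K_aγH² = 0.5×0.2411×16.0×6.5² = 81.48 kN/m, acting at H/3 = 2.167 m above the base.
FS_sliding = μW / P_a = 0.6×478.9 / 81.48 = 3.527.

3.53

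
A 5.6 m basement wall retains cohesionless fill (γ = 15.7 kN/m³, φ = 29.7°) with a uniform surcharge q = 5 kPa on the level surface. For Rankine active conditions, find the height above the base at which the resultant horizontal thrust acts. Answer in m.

K_a = 0.3374.
Triangular part P₁ = ½K_aγH² = 83.06 at H/3 = 1.867 m; rectangular part P₂ = K_a q H = 9.447 at H/2 = 2.800 m.
ȳ = (P₁·1.867 + P₂·2.800)/(P₁+P₂) = 1.962 m.

1.96 m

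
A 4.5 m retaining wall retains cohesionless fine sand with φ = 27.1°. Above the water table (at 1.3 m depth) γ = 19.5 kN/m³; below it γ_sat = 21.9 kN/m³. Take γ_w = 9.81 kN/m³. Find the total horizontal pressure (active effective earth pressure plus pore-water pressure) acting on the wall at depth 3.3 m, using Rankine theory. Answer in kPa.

K_a = (1 − sin φ)/(1 + sin φ) = 0.3741.
γ' = 21.9 − 9.81 = 12.09 kN/m³.
Effective vertical stress at 3.3 m: σ'_v = 19.5×1.3 + 12.09×2.00 = 49.53 kPa.
σ'_h = K_a σ'_v = 0.3741 × 49.53 = 18.53 kPa; u = γ_w × 2.00 = 19.62 kPa.
Total σ_h = 18.53 + 19.62 = 38.15 kPa.

38.1 kPa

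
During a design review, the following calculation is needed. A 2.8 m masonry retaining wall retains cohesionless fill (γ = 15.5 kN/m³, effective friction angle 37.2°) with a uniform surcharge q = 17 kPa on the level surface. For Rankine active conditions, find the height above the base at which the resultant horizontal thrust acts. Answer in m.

1.14 m

K_a = 0.2464.
Triangular part P₁ = ½K_aγH² = 14.97 at H/3 = 0.9333 m; rectangular part P₂ = K_a q H = 11.73 at H/2 = 1.400 m.
ȳ = (P₁·0.9333 + P₂·1.400)/(P₁+P₂) = 1.138 m.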